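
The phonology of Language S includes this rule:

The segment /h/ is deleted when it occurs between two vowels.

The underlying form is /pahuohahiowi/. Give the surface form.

/h/ occurs between vowels /a/ and /u/, so it deletes.
/h/ occurs between vowels /o/ and /a/, so it deletes.
/h/ occurs between vowels /a/ and /i/, so it deletes.
Surface form: [pauoaiowi].

pauoaiowi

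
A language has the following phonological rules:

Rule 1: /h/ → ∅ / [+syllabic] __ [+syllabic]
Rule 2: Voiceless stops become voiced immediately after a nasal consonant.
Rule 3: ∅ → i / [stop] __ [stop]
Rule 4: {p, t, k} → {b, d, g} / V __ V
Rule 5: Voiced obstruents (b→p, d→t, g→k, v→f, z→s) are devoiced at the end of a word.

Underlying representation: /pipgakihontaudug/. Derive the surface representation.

pibigagiondauduk

Rule 1 (intervocalic h-deletion): /h/ occurs between vowels /i/ and /o/, so it deletes. /pipgakihontaudug/ → pipgakiontaudug.
Rule 2 (post-nasal voicing): /t/ is a voiceless stop immediately after the nasal /n/, so it voices to [d]. /pipgakiontaudug/ → pipgakiondaudug.
Rule 3 (stop-cluster i-epenthesis): /p/ and /g/ form a stop–stop cluster, so [i] is inserted between them. /pipgakiondaudug/ → pipigakiondaudug.
Rule 4 (intervocalic voicing): /p/ is a voiceless stop between vowels /i/ and /i/, so it voices to [b]. /k/ is a voiceless stop between vowels /a/ and /i/, so it voices to [g]. /pipigakiondaudug/ → pibigagiondaudug.
Rule 5 (final devoicing): /g/ is a voiced obstruent in word-final position, so it devoices to [k]. /pibigagiondaudug/ → pibigagiondauduk.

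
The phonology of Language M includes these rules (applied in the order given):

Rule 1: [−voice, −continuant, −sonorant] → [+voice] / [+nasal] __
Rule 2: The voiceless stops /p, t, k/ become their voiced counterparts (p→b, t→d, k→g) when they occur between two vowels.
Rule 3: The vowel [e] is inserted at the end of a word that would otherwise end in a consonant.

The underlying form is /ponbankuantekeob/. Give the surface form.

Rule 1 (post-nasal voicing): /k/ is a voiceless stop immediately after the nasal /n/, so it voices to [g]. /t/ is a voiceless stop immediately after the nasal /n/, so it voices to [d]. /ponbankuantekeob/ → ponbanguandekeob.
Rule 2 (intervocalic voicing): /k/ is a voiceless stop between vowels /e/ and /e/, so it voices to [g]. /ponbanguandekeob/ → ponbanguandegeob.
Rule 3 (final e-epenthesis): the form ends in the consonant /b/, so [e] is inserted word-finally. /ponbanguandegeob/ → ponbanguandegeobe.

ponbanguandegeobe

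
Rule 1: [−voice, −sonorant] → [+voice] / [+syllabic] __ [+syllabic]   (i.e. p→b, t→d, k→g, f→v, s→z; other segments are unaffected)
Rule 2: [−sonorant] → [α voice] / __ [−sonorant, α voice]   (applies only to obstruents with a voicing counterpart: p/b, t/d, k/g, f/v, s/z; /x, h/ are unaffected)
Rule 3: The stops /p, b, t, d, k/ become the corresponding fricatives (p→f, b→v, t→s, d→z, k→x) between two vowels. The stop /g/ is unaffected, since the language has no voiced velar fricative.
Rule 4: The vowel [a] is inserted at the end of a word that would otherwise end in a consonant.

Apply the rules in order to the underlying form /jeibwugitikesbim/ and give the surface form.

Rule 1 (intervocalic voicing): /t/ is a voiceless obstruent between vowels /i/ and /i/, so it voices to [d]. /k/ is a voiceless obstruent between vowels /i/ and /e/, so it voices to [g]. /jeibwugitikesbim/ → jeibwugidigesbim.
Rule 2 (regressive voicing assimilation): /s/ precedes the voiced obstruent /b/, so it voices to [z] by assimilation. /jeibwugidigesbim/ → jeibwugidigezbim.
Rule 3 (intervocalic spirantization): /d/ is a stop between vowels /i/ and /i/, so it spirantizes to the fricative [z]. /jeibwugidigezbim/ → jeibwugizigezbim.
Rule 4 (final a-epenthesis): the form ends in the consonant /m/, so [a] is inserted word-finally. /jeibwugizigezbim/ → jeibwugizigezbima.

jeibwugizigezbima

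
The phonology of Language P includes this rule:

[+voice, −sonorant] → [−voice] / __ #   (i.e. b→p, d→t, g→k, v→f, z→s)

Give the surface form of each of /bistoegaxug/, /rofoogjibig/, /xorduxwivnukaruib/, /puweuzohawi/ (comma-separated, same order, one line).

/bistoegaxug/: /g/ is a voiced obstruent in word-final position, so it devoices to [k]. → [bistoegaxuk].
/rofoogjibig/: /g/ is a voiced obstruent in word-final position, so it devoices to [k]. → [rofoogjibik].
/xorduxwivnukaruib/: /b/ is a voiced obstruent in word-final position, so it devoices to [p]. → [xorduxwivnukaruip].
/puweuzohawi/: the rule's environment is not met; surfaces unchanged as [puweuzohawi].

bistoegaxuk, rofoogjibik, xorduxwivnukaruip, puweuzohawi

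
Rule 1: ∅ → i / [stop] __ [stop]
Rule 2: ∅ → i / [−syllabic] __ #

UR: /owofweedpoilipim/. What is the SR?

Rule 1 (stop-cluster i-epenthesis): /d/ and /p/ form a stop–stop cluster, so [i] is inserted between them. /owofweedpoilipim/ → owofweedipoilipim.
Rule 2 (final i-epenthesis): the form ends in the consonant /m/, so [i] is inserted word-finally. /owofweedipoilipim/ → owofweedipoilipimi.

owofweedipoilipimi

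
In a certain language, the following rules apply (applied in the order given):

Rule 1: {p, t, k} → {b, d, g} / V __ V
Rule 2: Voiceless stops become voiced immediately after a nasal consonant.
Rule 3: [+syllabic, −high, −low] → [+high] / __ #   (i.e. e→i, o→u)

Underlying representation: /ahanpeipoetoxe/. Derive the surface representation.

ahanbeiboedoxi

Rule 1 (intervocalic voicing): /p/ is a voiceless stop between vowels /i/ and /o/, so it voices to [b]. /t/ is a voiceless stop between vowels /e/ and /o/, so it voices to [d]. /ahanpeipoetoxe/ → ahanpeiboedoxe.
Rule 2 (post-nasal voicing): /p/ is a voiceless stop immediately after the nasal /n/, so it voices to [b]. /ahanpeiboedoxe/ → ahanbeiboedoxe.
Rule 3 (final vowel raising): /e/ is a mid vowel in word-final position, so it raises to [i]. /ahanbeiboedoxe/ → ahanbeiboedoxi.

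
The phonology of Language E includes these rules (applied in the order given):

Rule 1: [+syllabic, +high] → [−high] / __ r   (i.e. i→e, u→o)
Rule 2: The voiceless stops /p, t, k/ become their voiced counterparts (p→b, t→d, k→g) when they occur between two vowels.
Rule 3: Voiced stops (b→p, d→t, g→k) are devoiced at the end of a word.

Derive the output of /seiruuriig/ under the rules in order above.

seeruoriik

Rule 1 (pre-rhotic lowering): /i/ is a high vowel immediately before /r/, so it lowers to [e]. /u/ is a high vowel immediately before /r/, so it lowers to [o]. /seiruuriig/ → seeruoriig.
Rule 2 (intervocalic voicing): no segment meets the environment; /seeruoriig/ is unchanged.
Rule 3 (final devoicing): /g/ is a voiced stop in word-final position, so it devoices to [k]. /seeruoriig/ → seeruoriik.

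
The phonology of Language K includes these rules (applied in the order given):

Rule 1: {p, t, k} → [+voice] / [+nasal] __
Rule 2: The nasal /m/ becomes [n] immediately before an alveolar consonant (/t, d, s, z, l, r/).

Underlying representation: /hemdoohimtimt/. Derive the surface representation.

Rule 1 (post-nasal voicing): /t/ is a voiceless stop immediately after the nasal /m/, so it voices to [d]. /t/ is a voiceless stop immediately after the nasal /m/, so it voices to [d]. /hemdoohimtimt/ → hemdoohimdimd.
Rule 2 (nasal place assimilation): /m/ precedes the alveolar consonant /d/, so it assimilates in place to [n]. /m/ precedes the alveolar consonant /d/, so it assimilates in place to [n]. /m/ precedes the alveolar consonant /d/, so it assimilates in place to [n]. /hemdoohimdimd/ → hendoohindind.

hendoohindind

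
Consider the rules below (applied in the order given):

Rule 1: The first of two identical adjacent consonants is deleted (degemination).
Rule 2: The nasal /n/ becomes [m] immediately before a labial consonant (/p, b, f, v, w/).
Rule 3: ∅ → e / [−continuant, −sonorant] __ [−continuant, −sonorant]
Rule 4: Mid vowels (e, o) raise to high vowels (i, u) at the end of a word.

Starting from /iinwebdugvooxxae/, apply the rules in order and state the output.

iimwebedugvooxai

Rule 1 (degemination): /xx/ is a geminate; the first /x/ deletes. /iinwebdugvooxxae/ → iinwebdugvooxae.
Rule 2 (nasal place assimilation): /n/ precedes the labial consonant /w/, so it assimilates in place to [m]. /iinwebdugvooxae/ → iimwebdugvooxae.
Rule 3 (stop-cluster e-epenthesis): /b/ and /d/ form a stop–stop cluster, so [e] is inserted between them. /iimwebdugvooxae/ → iimwebedugvooxae.
Rule 4 (final vowel raising): /e/ is a mid vowel in word-final position, so it raises to [i]. /iimwebedugvooxae/ → iimwebedugvooxai.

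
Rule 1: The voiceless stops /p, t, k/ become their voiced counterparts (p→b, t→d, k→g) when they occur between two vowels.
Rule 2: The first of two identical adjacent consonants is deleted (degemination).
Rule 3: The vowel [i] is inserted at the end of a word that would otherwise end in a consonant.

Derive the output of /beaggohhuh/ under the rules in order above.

beagohuhi

Rule 1 (intervocalic voicing): no segment meets the environment; /beaggohhuh/ is unchanged.
Rule 2 (degemination): /gg/ is a geminate; the first /g/ deletes. /hh/ is a geminate; the first /h/ deletes. /beaggohhuh/ → beagohuh.
Rule 3 (final i-epenthesis): the form ends in the consonant /h/, so [i] is inserted word-finally. /beagohuh/ → beagohuhi.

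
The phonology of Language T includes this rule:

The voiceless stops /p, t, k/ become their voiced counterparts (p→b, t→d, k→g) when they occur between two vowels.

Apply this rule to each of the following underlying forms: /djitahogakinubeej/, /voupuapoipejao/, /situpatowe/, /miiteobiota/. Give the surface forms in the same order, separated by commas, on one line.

djidahogaginubeej, voubuaboibejao, sidubadowe, miideobioda

/djitahogakinubeej/: /t/ is a voiceless stop between vowels /i/ and /a/, so it voices to [d]. /k/ is a voiceless stop between vowels /a/ and /i/, so it voices to [g]. → [djidahogaginubeej].
/voupuapoipejao/: /p/ is a voiceless stop between vowels /u/ and /u/, so it voices to [b]. /p/ is a voiceless stop between vowels /a/ and /o/, so it voices to [b]. /p/ is a voiceless stop between vowels /i/ and /e/, so it voices to [b]. → [voubuaboibejao].
/situpatowe/: /t/ is a voiceless stop between vowels /i/ and /u/, so it voices to [d]. /p/ is a voiceless stop between vowels /u/ and /a/, so it voices to [b]. /t/ is a voiceless stop between vowels /a/ and /o/, so it voices to [d]. → [sidubadowe].
/miiteobiota/: /t/ is a voiceless stop between vowels /i/ and /e/, so it voices to [d]. /t/ is a voiceless stop between vowels /o/ and /a/, so it voices to [d]. → [miideobioda].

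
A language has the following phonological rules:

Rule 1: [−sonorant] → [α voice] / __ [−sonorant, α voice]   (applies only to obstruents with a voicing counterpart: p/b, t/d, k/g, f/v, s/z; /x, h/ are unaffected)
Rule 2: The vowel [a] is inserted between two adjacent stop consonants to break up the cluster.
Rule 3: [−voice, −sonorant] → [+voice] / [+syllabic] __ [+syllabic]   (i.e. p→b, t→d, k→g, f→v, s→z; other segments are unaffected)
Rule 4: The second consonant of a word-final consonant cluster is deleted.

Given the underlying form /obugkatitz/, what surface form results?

obugagadid

Rule 1 (regressive voicing assimilation): /g/ precedes the voiceless obstruent /k/, so it devoices to [k] by assimilation. /t/ precedes the voiced obstruent /z/, so it voices to [d] by assimilation. /obugkatitz/ → obukkatidz.
Rule 2 (stop-cluster a-epenthesis): /k/ and /k/ form a stop–stop cluster, so [a] is inserted between them. /obukkatidz/ → obukakatidz.
Rule 3 (intervocalic voicing): /k/ is a voiceless obstruent between vowels /u/ and /a/, so it voices to [g]. /k/ is a voiceless obstruent between vowels /a/ and /a/, so it voices to [g]. /t/ is a voiceless obstruent between vowels /a/ and /i/, so it voices to [d]. /obukakatidz/ → obugagadidz.
Rule 4 (final cluster simplification): /z/ is the second consonant of a word-final cluster /dz/, so it deletes. /obugagadidz/ → obugagadid.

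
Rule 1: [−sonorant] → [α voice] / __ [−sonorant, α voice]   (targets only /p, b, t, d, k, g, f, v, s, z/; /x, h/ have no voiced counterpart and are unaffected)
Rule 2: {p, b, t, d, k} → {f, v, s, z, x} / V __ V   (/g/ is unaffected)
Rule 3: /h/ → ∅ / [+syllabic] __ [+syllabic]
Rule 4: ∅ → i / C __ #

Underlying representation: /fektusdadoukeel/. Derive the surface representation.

Rule 1 (regressive voicing assimilation): /s/ precedes the voiced obstruent /d/, so it voices to [z] by assimilation. /fektusdadoukeel/ → fektuzdadoukeel.
Rule 2 (intervocalic spirantization): /d/ is a stop between vowels /a/ and /o/, so it spirantizes to the fricative [z]. /k/ is a stop between vowels /u/ and /e/, so it spirantizes to the fricative [x]. /fektuzdadoukeel/ → fektuzdazouxeel.
Rule 3 (intervocalic h-deletion): no segment meets the environment; /fektuzdazouxeel/ is unchanged.
Rule 4 (final i-epenthesis): the form ends in the consonant /l/, so [i] is inserted word-finally. /fektuzdazouxeel/ → fektuzdazouxeeli.

fektuzdazouxeeli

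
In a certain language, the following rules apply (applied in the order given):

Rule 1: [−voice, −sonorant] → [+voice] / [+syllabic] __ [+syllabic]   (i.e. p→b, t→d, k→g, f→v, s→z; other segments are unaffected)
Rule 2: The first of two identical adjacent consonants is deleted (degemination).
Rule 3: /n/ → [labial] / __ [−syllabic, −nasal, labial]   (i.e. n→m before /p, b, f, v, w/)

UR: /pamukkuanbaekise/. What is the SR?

Rule 1 (intervocalic voicing): /k/ is a voiceless obstruent between vowels /e/ and /i/, so it voices to [g]. /s/ is a voiceless obstruent between vowels /i/ and /e/, so it voices to [z]. /pamukkuanbaekise/ → pamukkuanbaegize.
Rule 2 (degemination): /kk/ is a geminate; the first /k/ deletes. /pamukkuanbaegize/ → pamukuanbaegize.
Rule 3 (nasal place assimilation): /n/ precedes the labial consonant /b/, so it assimilates in place to [m]. /pamukuanbaegize/ → pamukuambaegize.

pamukuambaegize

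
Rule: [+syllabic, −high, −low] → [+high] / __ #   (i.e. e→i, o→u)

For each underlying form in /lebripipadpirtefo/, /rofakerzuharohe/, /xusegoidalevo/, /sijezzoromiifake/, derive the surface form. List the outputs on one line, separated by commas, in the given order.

/lebripipadpirtefo/: /o/ is a mid vowel in word-final position, so it raises to [u]. → [lebripipadpirtefu].
/rofakerzuharohe/: /e/ is a mid vowel in word-final position, so it raises to [i]. → [rofakerzuharohi].
/xusegoidalevo/: /o/ is a mid vowel in word-final position, so it raises to [u]. → [xusegoidalevu].
/sijezzoromiifake/: /e/ is a mid vowel in word-final position, so it raises to [i]. → [sijezzoromiifaki].

lebripipadpirtefu, rofakerzuharohi, xusegoidalevu, sijezzoromiifaki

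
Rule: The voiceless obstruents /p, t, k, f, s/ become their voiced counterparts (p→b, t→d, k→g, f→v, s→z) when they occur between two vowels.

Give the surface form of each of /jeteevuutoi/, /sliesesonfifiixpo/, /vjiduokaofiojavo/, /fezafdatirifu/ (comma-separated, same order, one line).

jedeevuudoi, sliezezonfiviixpo, vjiduogaoviojavo, fezafdadirivu

/jeteevuutoi/: /t/ is a voiceless obstruent between vowels /e/ and /e/, so it voices to [d]. /t/ is a voiceless obstruent between vowels /u/ and /o/, so it voices to [d]. → [jedeevuudoi].
/sliesesonfifiixpo/: /s/ is a voiceless obstruent between vowels /e/ and /e/, so it voices to [z]. /s/ is a voiceless obstruent between vowels /e/ and /o/, so it voices to [z]. /f/ is a voiceless obstruent between vowels /i/ and /i/, so it voices to [v]. → [sliezezonfiviixpo].
/vjiduokaofiojavo/: /k/ is a voiceless obstruent between vowels /o/ and /a/, so it voices to [g]. /f/ is a voiceless obstruent between vowels /o/ and /i/, so it voices to [v]. → [vjiduogaoviojavo].
/fezafdatirifu/: /t/ is a voiceless obstruent between vowels /a/ and /i/, so it voices to [d]. /f/ is a voiceless obstruent between vowels /i/ and /u/, so it voices to [v]. → [fezafdadirivu].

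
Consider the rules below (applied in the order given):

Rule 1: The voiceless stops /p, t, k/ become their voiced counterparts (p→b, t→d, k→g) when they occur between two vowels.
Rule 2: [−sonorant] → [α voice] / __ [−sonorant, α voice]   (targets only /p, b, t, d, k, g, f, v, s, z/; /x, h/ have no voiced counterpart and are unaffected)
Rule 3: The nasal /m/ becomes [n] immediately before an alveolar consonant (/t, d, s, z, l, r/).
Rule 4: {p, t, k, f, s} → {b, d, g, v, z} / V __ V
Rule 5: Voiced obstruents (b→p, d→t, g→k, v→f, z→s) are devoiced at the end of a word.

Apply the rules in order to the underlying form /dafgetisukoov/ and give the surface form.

davgedizugoof

Rule 1 (intervocalic voicing): /t/ is a voiceless stop between vowels /e/ and /i/, so it voices to [d]. /k/ is a voiceless stop between vowels /u/ and /o/, so it voices to [g]. /dafgetisukoov/ → dafgedisugoov.
Rule 2 (regressive voicing assimilation): /f/ precedes the voiced obstruent /g/, so it voices to [v] by assimilation. /dafgedisugoov/ → davgedisugoov.
Rule 3 (nasal place assimilation): no segment meets the environment; /davgedisugoov/ is unchanged.
Rule 4 (intervocalic voicing): /s/ is a voiceless obstruent between vowels /i/ and /u/, so it voices to [z]. /davgedisugoov/ → davgedizugoov.
Rule 5 (final devoicing): /v/ is a voiced obstruent in word-final position, so it devoices to [f]. /davgedizugoov/ → davgedizugoof.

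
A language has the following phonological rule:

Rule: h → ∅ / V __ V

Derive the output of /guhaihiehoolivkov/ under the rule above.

/h/ occurs between vowels /u/ and /a/, so it deletes.
/h/ occurs between vowels /i/ and /i/, so it deletes.
/h/ occurs between vowels /e/ and /o/, so it deletes.
Surface form: [guaiieoolivkov].

guaiieoolivkov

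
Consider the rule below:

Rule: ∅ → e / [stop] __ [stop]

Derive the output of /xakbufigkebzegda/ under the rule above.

xakebufigekebzegeda

/k/ and /b/ form a stop–stop cluster, so [e] is inserted between them.
/g/ and /k/ form a stop–stop cluster, so [e] is inserted between them.
/g/ and /d/ form a stop–stop cluster, so [e] is inserted between them.
Surface form: [xakebufigekebzegeda].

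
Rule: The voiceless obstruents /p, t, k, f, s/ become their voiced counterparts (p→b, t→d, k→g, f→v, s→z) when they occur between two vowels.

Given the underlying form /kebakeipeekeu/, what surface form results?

Scanning /kebakeipeekeu/: /k/ at position 1 is not in the conditioning environment; /k/ is a voiceless obstruent between vowels /a/ and /e/, so it voices to [g]; /p/ is a voiceless obstruent between vowels /i/ and /e/, so it voices to [b]; /k/ is a voiceless obstruent between vowels /e/ and /e/, so it voices to [g].
Result: [kebageibeegeu].

kebageibeegeu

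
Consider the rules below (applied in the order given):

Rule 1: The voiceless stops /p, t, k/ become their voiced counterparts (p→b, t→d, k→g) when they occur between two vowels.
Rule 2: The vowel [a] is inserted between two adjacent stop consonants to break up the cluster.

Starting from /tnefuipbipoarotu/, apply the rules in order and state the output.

Rule 1 (intervocalic voicing): /p/ is a voiceless stop between vowels /i/ and /o/, so it voices to [b]. /t/ is a voiceless stop between vowels /o/ and /u/, so it voices to [d]. /tnefuipbipoarotu/ → tnefuipbiboarodu.
Rule 2 (stop-cluster a-epenthesis): /p/ and /b/ form a stop–stop cluster, so [a] is inserted between them. /tnefuipbiboarodu/ → tnefuipabiboarodu.

tnefuipabiboarodu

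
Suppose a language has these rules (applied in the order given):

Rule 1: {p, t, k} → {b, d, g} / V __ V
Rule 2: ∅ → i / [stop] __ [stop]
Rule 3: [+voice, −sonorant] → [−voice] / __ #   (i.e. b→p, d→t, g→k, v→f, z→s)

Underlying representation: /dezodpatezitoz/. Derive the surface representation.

dezodipadezidos

Rule 1 (intervocalic voicing): /t/ is a voiceless stop between vowels /a/ and /e/, so it voices to [d]. /t/ is a voiceless stop between vowels /i/ and /o/, so it voices to [d]. /dezodpatezitoz/ → dezodpadezidoz.
Rule 2 (stop-cluster i-epenthesis): /d/ and /p/ form a stop–stop cluster, so [i] is inserted between them. /dezodpadezidoz/ → dezodipadezidoz.
Rule 3 (final devoicing): /z/ is a voiced obstruent in word-final position, so it devoices to [s]. /dezodipadezidoz/ → dezodipadezidos.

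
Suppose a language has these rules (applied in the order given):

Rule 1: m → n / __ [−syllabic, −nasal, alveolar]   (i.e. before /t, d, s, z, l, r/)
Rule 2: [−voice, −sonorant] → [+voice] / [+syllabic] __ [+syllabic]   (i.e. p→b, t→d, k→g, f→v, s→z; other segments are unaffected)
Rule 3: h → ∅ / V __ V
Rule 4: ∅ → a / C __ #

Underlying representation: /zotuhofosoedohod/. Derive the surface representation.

zoduovozoedooda

Rule 1 (nasal place assimilation): no segment meets the environment; /zotuhofosoedohod/ is unchanged.
Rule 2 (intervocalic voicing): /t/ is a voiceless obstruent between vowels /o/ and /u/, so it voices to [d]. /f/ is a voiceless obstruent between vowels /o/ and /o/, so it voices to [v]. /s/ is a voiceless obstruent between vowels /o/ and /o/, so it voices to [z]. /zotuhofosoedohod/ → zoduhovozoedohod.
Rule 3 (intervocalic h-deletion): /h/ occurs between vowels /u/ and /o/, so it deletes. /h/ occurs between vowels /o/ and /o/, so it deletes. /zoduhovozoedohod/ → zoduovozoedood.
Rule 4 (final a-epenthesis): the form ends in the consonant /d/, so [a] is inserted word-finally. /zoduovozoedood/ → zoduovozoedooda.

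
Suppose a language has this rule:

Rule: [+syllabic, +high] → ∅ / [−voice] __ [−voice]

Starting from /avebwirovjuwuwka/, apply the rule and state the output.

avebwirovjuwuwka

No segment of /avebwirovjuwuwka/ meets the structural description of the rule, so the form surfaces unchanged.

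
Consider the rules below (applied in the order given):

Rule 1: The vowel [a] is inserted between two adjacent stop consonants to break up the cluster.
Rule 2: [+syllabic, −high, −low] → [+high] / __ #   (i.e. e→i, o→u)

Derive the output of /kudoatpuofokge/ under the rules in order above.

Rule 1 (stop-cluster a-epenthesis): /t/ and /p/ form a stop–stop cluster, so [a] is inserted between them. /k/ and /g/ form a stop–stop cluster, so [a] is inserted between them. /kudoatpuofokge/ → kudoatapuofokage.
Rule 2 (final vowel raising): /e/ is a mid vowel in word-final position, so it raises to [i]. /kudoatapuofokage/ → kudoatapuofokagi.

kudoatapuofokagi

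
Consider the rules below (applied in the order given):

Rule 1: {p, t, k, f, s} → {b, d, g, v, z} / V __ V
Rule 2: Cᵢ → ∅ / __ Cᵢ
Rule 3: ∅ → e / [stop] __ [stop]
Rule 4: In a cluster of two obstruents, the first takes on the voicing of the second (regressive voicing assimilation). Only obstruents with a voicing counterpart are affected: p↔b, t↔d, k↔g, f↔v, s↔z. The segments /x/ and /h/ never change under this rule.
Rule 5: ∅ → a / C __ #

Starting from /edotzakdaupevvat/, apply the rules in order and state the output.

edodzakedaubevata

Rule 1 (intervocalic voicing): /p/ is a voiceless obstruent between vowels /u/ and /e/, so it voices to [b]. /edotzakdaupevvat/ → edotzakdaubevvat.
Rule 2 (degemination): /vv/ is a geminate; the first /v/ deletes. /edotzakdaubevvat/ → edotzakdaubevat.
Rule 3 (stop-cluster e-epenthesis): /k/ and /d/ form a stop–stop cluster, so [e] is inserted between them. /edotzakdaubevat/ → edotzakedaubevat.
Rule 4 (regressive voicing assimilation): /t/ precedes the voiced obstruent /z/, so it voices to [d] by assimilation. /edotzakedaubevat/ → edodzakedaubevat.
Rule 5 (final a-epenthesis): the form ends in the consonant /t/, so [a] is inserted word-finally. /edodzakedaubevat/ → edodzakedaubevata.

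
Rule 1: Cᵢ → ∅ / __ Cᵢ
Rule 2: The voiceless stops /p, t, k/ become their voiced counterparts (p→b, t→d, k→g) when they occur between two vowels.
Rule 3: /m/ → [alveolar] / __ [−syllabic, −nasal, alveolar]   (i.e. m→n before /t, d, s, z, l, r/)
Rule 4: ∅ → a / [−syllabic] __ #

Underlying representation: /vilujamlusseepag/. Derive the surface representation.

Rule 1 (degemination): /ss/ is a geminate; the first /s/ deletes. /vilujamlusseepag/ → vilujamluseepag.
Rule 2 (intervocalic voicing): /p/ is a voiceless stop between vowels /e/ and /a/, so it voices to [b]. /vilujamluseepag/ → vilujamluseebag.
Rule 3 (nasal place assimilation): /m/ precedes the alveolar consonant /l/, so it assimilates in place to [n]. /vilujamluseebag/ → vilujanluseebag.
Rule 4 (final a-epenthesis): the form ends in the consonant /g/, so [a] is inserted word-finally. /vilujanluseebag/ → vilujanluseebaga.

vilujanluseebaga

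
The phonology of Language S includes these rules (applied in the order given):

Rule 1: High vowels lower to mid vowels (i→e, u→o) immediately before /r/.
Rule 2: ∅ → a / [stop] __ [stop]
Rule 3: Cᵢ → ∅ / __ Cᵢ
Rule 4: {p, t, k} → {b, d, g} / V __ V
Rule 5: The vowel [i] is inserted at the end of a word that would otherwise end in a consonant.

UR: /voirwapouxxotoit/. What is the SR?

Rule 1 (pre-rhotic lowering): /i/ is a high vowel immediately before /r/, so it lowers to [e]. /voirwapouxxotoit/ → voerwapouxxotoit.
Rule 2 (stop-cluster a-epenthesis): no segment meets the environment; /voerwapouxxotoit/ is unchanged.
Rule 3 (degemination): /xx/ is a geminate; the first /x/ deletes. /voerwapouxxotoit/ → voerwapouxotoit.
Rule 4 (intervocalic voicing): /p/ is a voiceless stop between vowels /a/ and /o/, so it voices to [b]. /t/ is a voiceless stop between vowels /o/ and /o/, so it voices to [d]. /voerwapouxotoit/ → voerwabouxodoit.
Rule 5 (final i-epenthesis): the form ends in the consonant /t/, so [i] is inserted word-finally. /voerwabouxodoit/ → voerwabouxodoiti.

voerwabouxodoiti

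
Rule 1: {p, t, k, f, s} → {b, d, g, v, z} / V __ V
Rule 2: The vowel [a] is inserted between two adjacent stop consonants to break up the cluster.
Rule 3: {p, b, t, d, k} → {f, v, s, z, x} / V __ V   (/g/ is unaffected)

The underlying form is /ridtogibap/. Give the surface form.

Rule 1 (intervocalic voicing): no segment meets the environment; /ridtogibap/ is unchanged.
Rule 2 (stop-cluster a-epenthesis): /d/ and /t/ form a stop–stop cluster, so [a] is inserted between them. /ridtogibap/ → ridatogibap.
Rule 3 (intervocalic spirantization): /d/ is a stop between vowels /i/ and /a/, so it spirantizes to the fricative [z]. /t/ is a stop between vowels /a/ and /o/, so it spirantizes to the fricative [s]. /b/ is a stop between vowels /i/ and /a/, so it spirantizes to the fricative [v]. /ridatogibap/ → rizasogivap.

rizasogivap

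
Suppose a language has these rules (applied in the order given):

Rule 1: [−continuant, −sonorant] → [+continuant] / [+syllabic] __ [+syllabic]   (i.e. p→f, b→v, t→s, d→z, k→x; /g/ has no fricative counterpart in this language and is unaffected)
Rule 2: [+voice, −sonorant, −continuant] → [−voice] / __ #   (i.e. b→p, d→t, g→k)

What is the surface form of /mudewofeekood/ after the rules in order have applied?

Rule 1 (intervocalic spirantization): /d/ is a stop between vowels /u/ and /e/, so it spirantizes to the fricative [z]. /k/ is a stop between vowels /e/ and /o/, so it spirantizes to the fricative [x]. /mudewofeekood/ → muzewofeexood.
Rule 2 (final devoicing): /d/ is a voiced stop in word-final position, so it devoices to [t]. /muzewofeexood/ → muzewofeexoot.

muzewofeexoot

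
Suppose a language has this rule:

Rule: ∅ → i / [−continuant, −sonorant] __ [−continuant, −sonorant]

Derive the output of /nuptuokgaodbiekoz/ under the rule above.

/p/ and /t/ form a stop–stop cluster, so [i] is inserted between them.
/k/ and /g/ form a stop–stop cluster, so [i] is inserted between them.
/d/ and /b/ form a stop–stop cluster, so [i] is inserted between them.
Surface form: [nupituokigaodibiekoz].

nupituokigaodibiekoz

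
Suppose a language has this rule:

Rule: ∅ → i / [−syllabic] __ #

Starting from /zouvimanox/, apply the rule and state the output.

the form ends in the consonant /x/, so [i] is inserted word-finally.
Surface form: [zouvimanoxi].

zouvimanoxi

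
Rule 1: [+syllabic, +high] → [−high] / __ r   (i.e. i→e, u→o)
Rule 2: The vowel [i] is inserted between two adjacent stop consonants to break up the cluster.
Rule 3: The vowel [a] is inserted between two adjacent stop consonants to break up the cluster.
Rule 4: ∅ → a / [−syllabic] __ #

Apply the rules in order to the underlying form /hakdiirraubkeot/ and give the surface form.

Rule 1 (pre-rhotic lowering): /i/ is a high vowel immediately before /r/, so it lowers to [e]. /hakdiirraubkeot/ → hakdierraubkeot.
Rule 2 (stop-cluster i-epenthesis): /k/ and /d/ form a stop–stop cluster, so [i] is inserted between them. /b/ and /k/ form a stop–stop cluster, so [i] is inserted between them. /hakdierraubkeot/ → hakidierraubikeot.
Rule 3 (stop-cluster a-epenthesis): no segment meets the environment; /hakidierraubikeot/ is unchanged.
Rule 4 (final a-epenthesis): the form ends in the consonant /t/, so [a] is inserted word-finally. /hakidierraubikeot/ → hakidierraubikeota.

hakidierraubikeota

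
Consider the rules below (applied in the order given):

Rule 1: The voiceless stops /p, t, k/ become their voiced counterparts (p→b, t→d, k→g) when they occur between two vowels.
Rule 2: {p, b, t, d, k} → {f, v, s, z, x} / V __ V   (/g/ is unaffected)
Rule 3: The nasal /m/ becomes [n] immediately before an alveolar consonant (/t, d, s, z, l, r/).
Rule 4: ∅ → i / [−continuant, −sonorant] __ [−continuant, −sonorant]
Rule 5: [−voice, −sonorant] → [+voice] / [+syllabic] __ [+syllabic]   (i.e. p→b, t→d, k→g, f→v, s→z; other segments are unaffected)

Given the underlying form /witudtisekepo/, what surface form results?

wizudidizegevo

Rule 1 (intervocalic voicing): /t/ is a voiceless stop between vowels /i/ and /u/, so it voices to [d]. /k/ is a voiceless stop between vowels /e/ and /e/, so it voices to [g]. /p/ is a voiceless stop between vowels /e/ and /o/, so it voices to [b]. /witudtisekepo/ → widudtisegebo.
Rule 2 (intervocalic spirantization): /d/ is a stop between vowels /i/ and /u/, so it spirantizes to the fricative [z]. /b/ is a stop between vowels /e/ and /o/, so it spirantizes to the fricative [v]. /widudtisegebo/ → wizudtisegevo.
Rule 3 (nasal place assimilation): no segment meets the environment; /wizudtisegevo/ is unchanged.
Rule 4 (stop-cluster i-epenthesis): /d/ and /t/ form a stop–stop cluster, so [i] is inserted between them. /wizudtisegevo/ → wizuditisegevo.
Rule 5 (intervocalic voicing): /t/ is a voiceless obstruent between vowels /i/ and /i/, so it voices to [d]. /s/ is a voiceless obstruent between vowels /i/ and /e/, so it voices to [z]. /wizuditisegevo/ → wizudidizegevo.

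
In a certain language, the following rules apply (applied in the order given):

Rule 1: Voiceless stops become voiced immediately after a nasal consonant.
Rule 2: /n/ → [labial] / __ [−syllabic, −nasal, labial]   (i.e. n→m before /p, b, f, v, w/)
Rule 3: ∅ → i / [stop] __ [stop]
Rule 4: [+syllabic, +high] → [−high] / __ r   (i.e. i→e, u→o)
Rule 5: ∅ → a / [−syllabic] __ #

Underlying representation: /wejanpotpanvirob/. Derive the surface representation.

wejambotipamveroba

Rule 1 (post-nasal voicing): /p/ is a voiceless stop immediately after the nasal /n/, so it voices to [b]. /wejanpotpanvirob/ → wejanbotpanvirob.
Rule 2 (nasal place assimilation): /n/ precedes the labial consonant /b/, so it assimilates in place to [m]. /n/ precedes the labial consonant /v/, so it assimilates in place to [m]. /wejanbotpanvirob/ → wejambotpamvirob.
Rule 3 (stop-cluster i-epenthesis): /t/ and /p/ form a stop–stop cluster, so [i] is inserted between them. /wejambotpamvirob/ → wejambotipamvirob.
Rule 4 (pre-rhotic lowering): /i/ is a high vowel immediately before /r/, so it lowers to [e]. /wejambotipamvirob/ → wejambotipamverob.
Rule 5 (final a-epenthesis): the form ends in the consonant /b/, so [a] is inserted word-finally. /wejambotipamverob/ → wejambotipamveroba.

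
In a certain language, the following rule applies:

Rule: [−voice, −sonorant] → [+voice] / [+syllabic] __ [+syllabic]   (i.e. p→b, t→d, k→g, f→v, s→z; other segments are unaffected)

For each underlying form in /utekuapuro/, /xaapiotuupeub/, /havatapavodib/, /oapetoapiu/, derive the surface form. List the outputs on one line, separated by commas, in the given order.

/utekuapuro/: /t/ is a voiceless obstruent between vowels /u/ and /e/, so it voices to [d]. /k/ is a voiceless obstruent between vowels /e/ and /u/, so it voices to [g]. /p/ is a voiceless obstruent between vowels /a/ and /u/, so it voices to [b]. → [udeguaburo].
/xaapiotuupeub/: /p/ is a voiceless obstruent between vowels /a/ and /i/, so it voices to [b]. /t/ is a voiceless obstruent between vowels /o/ and /u/, so it voices to [d]. /p/ is a voiceless obstruent between vowels /u/ and /e/, so it voices to [b]. → [xaabioduubeub].
/havatapavodib/: /t/ is a voiceless obstruent between vowels /a/ and /a/, so it voices to [d]. /p/ is a voiceless obstruent between vowels /a/ and /a/, so it voices to [b]. → [havadabavodib].
/oapetoapiu/: /p/ is a voiceless obstruent between vowels /a/ and /e/, so it voices to [b]. /t/ is a voiceless obstruent between vowels /e/ and /o/, so it voices to [d]. /p/ is a voiceless obstruent between vowels /a/ and /i/, so it voices to [b]. → [oabedoabiu].

udeguaburo, xaabioduubeub, havadabavodib, oabedoabiu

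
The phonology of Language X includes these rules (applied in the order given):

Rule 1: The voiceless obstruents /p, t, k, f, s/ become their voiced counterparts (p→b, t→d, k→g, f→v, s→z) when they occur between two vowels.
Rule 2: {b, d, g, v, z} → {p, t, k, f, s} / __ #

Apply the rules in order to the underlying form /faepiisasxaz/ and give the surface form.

Rule 1 (intervocalic voicing): /p/ is a voiceless obstruent between vowels /e/ and /i/, so it voices to [b]. /s/ is a voiceless obstruent between vowels /i/ and /a/, so it voices to [z]. /faepiisasxaz/ → faebiizasxaz.
Rule 2 (final devoicing): /z/ is a voiced obstruent in word-final position, so it devoices to [s]. /faebiizasxaz/ → faebiizasxas.

faebiizasxas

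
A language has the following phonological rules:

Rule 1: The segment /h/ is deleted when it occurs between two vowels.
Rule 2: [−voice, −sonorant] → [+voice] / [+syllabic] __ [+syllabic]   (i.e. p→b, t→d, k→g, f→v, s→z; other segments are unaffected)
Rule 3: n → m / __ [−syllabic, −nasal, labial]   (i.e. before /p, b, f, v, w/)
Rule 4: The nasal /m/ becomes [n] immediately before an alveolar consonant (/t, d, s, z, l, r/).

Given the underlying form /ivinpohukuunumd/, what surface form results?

ivimpouguunund

Rule 1 (intervocalic h-deletion): /h/ occurs between vowels /o/ and /u/, so it deletes. /ivinpohukuunumd/ → ivinpoukuunumd.
Rule 2 (intervocalic voicing): /k/ is a voiceless obstruent between vowels /u/ and /u/, so it voices to [g]. /ivinpoukuunumd/ → ivinpouguunumd.
Rule 3 (nasal place assimilation): /n/ precedes the labial consonant /p/, so it assimilates in place to [m]. /ivinpouguunumd/ → ivimpouguunumd.
Rule 4 (nasal place assimilation): /m/ precedes the alveolar consonant /d/, so it assimilates in place to [n]. /ivimpouguunumd/ → ivimpouguunund.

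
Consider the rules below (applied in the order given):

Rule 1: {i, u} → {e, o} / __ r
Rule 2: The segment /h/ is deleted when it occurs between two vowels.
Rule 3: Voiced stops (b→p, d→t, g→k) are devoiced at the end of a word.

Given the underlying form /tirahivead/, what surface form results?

teraiveat

Rule 1 (pre-rhotic lowering): /i/ is a high vowel immediately before /r/, so it lowers to [e]. /tirahivead/ → terahivead.
Rule 2 (intervocalic h-deletion): /h/ occurs between vowels /a/ and /i/, so it deletes. /terahivead/ → teraivead.
Rule 3 (final devoicing): /d/ is a voiced stop in word-final position, so it devoices to [t]. /teraivead/ → teraiveat.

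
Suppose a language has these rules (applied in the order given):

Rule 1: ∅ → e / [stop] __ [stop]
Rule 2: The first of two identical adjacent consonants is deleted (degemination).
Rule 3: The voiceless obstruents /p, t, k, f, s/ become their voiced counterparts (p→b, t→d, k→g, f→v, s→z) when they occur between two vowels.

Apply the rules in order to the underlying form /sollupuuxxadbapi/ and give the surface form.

solubuuxadebabi

Rule 1 (stop-cluster e-epenthesis): /d/ and /b/ form a stop–stop cluster, so [e] is inserted between them. /sollupuuxxadbapi/ → sollupuuxxadebapi.
Rule 2 (degemination): /ll/ is a geminate; the first /l/ deletes. /xx/ is a geminate; the first /x/ deletes. /sollupuuxxadebapi/ → solupuuxadebapi.
Rule 3 (intervocalic voicing): /p/ is a voiceless obstruent between vowels /u/ and /u/, so it voices to [b]. /p/ is a voiceless obstruent between vowels /a/ and /i/, so it voices to [b]. /solupuuxadebapi/ → solubuuxadebabi.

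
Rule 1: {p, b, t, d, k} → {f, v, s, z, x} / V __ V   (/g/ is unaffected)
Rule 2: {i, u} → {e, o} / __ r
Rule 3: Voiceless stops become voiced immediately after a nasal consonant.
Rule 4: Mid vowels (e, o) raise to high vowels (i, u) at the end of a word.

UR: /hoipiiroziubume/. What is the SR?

Rule 1 (intervocalic spirantization): /p/ is a stop between vowels /i/ and /i/, so it spirantizes to the fricative [f]. /b/ is a stop between vowels /u/ and /u/, so it spirantizes to the fricative [v]. /hoipiiroziubume/ → hoifiiroziuvume.
Rule 2 (pre-rhotic lowering): /i/ is a high vowel immediately before /r/, so it lowers to [e]. /hoifiiroziuvume/ → hoifieroziuvume.
Rule 3 (post-nasal voicing): no segment meets the environment; /hoifieroziuvume/ is unchanged.
Rule 4 (final vowel raising): /e/ is a mid vowel in word-final position, so it raises to [i]. /hoifieroziuvume/ → hoifieroziuvumi.

hoifieroziuvumi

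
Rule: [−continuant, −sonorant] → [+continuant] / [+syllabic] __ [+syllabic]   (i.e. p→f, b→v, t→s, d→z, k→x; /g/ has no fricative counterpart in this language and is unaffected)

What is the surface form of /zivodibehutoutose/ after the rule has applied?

zivozivehusousose

/d/ is a stop between vowels /o/ and /i/, so it spirantizes to the fricative [z].
/b/ is a stop between vowels /i/ and /e/, so it spirantizes to the fricative [v].
/t/ is a stop between vowels /u/ and /o/, so it spirantizes to the fricative [s].
/t/ is a stop between vowels /u/ and /o/, so it spirantizes to the fricative [s].
Surface form: [zivozivehusousose].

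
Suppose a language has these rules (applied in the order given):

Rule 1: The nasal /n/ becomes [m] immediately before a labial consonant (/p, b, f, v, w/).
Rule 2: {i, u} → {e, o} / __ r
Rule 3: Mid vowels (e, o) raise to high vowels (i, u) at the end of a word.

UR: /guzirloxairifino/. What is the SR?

guzerloxaerifinu

Rule 1 (nasal place assimilation): no segment meets the environment; /guzirloxairifino/ is unchanged.
Rule 2 (pre-rhotic lowering): /i/ is a high vowel immediately before /r/, so it lowers to [e]. /i/ is a high vowel immediately before /r/, so it lowers to [e]. /guzirloxairifino/ → guzerloxaerifino.
Rule 3 (final vowel raising): /o/ is a mid vowel in word-final position, so it raises to [u]. /guzerloxaerifino/ → guzerloxaerifinu.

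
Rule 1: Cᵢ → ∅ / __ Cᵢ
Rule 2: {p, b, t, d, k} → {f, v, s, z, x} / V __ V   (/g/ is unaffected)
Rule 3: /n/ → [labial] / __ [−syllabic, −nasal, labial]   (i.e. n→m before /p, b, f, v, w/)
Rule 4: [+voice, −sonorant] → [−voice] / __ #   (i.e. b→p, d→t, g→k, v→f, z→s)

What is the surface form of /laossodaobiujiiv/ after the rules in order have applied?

Rule 1 (degemination): /ss/ is a geminate; the first /s/ deletes. /laossodaobiujiiv/ → laosodaobiujiiv.
Rule 2 (intervocalic spirantization): /d/ is a stop between vowels /o/ and /a/, so it spirantizes to the fricative [z]. /b/ is a stop between vowels /o/ and /i/, so it spirantizes to the fricative [v]. /laosodaobiujiiv/ → laosozaoviujiiv.
Rule 3 (nasal place assimilation): no segment meets the environment; /laosozaoviujiiv/ is unchanged.
Rule 4 (final devoicing): /v/ is a voiced obstruent in word-final position, so it devoices to [f]. /laosozaoviujiiv/ → laosozaoviujiif.

laosozaoviujiif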